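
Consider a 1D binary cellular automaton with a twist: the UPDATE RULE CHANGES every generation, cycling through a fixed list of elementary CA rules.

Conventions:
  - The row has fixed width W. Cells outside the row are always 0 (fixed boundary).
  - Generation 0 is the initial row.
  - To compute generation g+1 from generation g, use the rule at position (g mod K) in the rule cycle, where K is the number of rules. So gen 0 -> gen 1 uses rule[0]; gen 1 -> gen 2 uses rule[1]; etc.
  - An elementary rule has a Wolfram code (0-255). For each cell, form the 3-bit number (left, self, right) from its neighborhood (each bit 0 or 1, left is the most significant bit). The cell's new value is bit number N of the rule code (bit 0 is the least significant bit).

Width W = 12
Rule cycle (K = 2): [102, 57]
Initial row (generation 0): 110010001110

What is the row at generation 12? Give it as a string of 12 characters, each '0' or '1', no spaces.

Answer: 101011001100

Derivation:
Gen 0: 110010001110
Gen 1 (rule 102): 010110010010
Gen 2 (rule 57): 001101001001
Gen 3 (rule 102): 010111011011
Gen 4 (rule 57): 001100110110
Gen 5 (rule 102): 010101011010
Gen 6 (rule 57): 001010110101
Gen 7 (rule 102): 011111011111
Gen 8 (rule 57): 010000110000
Gen 9 (rule 102): 110001010000
Gen 10 (rule 57): 101100101111
Gen 11 (rule 102): 110101110001
Gen 12 (rule 57): 101011001100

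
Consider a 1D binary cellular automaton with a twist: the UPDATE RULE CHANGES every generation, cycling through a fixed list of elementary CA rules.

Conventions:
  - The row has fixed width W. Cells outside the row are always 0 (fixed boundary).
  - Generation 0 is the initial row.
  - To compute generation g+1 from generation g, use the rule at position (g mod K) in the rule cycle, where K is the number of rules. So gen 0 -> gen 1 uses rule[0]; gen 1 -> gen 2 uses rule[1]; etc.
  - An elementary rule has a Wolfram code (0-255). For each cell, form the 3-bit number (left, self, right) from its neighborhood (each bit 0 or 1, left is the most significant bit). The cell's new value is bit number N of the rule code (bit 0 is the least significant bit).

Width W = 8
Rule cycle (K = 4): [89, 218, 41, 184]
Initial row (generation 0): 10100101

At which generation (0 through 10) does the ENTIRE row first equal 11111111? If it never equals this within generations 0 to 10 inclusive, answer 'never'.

Answer: 10

Derivation:
Gen 0: 10100101
Gen 1 (rule 89): 00010000
Gen 2 (rule 218): 00101000
Gen 3 (rule 41): 10010011
Gen 4 (rule 184): 01001010
Gen 5 (rule 89): 00100001
Gen 6 (rule 218): 01010010
Gen 7 (rule 41): 00100000
Gen 8 (rule 184): 00010000
Gen 9 (rule 89): 11001111
Gen 10 (rule 218): 11111111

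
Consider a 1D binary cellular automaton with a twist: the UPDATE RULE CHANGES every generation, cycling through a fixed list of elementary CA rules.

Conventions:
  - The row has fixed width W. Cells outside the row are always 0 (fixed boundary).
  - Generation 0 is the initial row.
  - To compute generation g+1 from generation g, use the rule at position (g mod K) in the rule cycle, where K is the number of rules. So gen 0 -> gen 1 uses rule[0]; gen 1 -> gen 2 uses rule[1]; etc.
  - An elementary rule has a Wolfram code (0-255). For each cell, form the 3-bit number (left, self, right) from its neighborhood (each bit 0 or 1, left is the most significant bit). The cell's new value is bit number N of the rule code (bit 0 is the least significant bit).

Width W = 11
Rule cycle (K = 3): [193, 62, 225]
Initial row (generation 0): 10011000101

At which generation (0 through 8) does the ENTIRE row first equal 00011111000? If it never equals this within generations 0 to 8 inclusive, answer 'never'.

Gen 0: 10011000101
Gen 1 (rule 193): 00001010000
Gen 2 (rule 62): 00011111000
Gen 3 (rule 225): 11001111011
Gen 4 (rule 193): 01000111001
Gen 5 (rule 62): 11101100111
Gen 6 (rule 225): 01110100011
Gen 7 (rule 193): 00110001001
Gen 8 (rule 62): 01101011111

Answer: 2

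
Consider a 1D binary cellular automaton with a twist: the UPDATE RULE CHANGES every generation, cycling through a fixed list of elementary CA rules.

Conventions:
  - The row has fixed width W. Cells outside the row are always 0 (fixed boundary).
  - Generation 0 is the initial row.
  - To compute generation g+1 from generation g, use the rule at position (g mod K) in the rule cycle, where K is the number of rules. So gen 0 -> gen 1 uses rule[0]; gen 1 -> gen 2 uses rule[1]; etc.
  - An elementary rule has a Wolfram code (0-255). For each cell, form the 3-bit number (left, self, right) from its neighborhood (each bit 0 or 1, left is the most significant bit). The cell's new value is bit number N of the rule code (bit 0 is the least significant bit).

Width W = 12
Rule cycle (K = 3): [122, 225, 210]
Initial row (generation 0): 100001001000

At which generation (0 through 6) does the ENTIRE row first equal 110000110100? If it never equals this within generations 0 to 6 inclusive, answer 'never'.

Answer: never

Derivation:
Gen 0: 100001001000
Gen 1 (rule 122): 010010110100
Gen 2 (rule 225): 000001011001
Gen 3 (rule 210): 000010001110
Gen 4 (rule 122): 000101011011
Gen 5 (rule 225): 110010101101
Gen 6 (rule 210): 011100000100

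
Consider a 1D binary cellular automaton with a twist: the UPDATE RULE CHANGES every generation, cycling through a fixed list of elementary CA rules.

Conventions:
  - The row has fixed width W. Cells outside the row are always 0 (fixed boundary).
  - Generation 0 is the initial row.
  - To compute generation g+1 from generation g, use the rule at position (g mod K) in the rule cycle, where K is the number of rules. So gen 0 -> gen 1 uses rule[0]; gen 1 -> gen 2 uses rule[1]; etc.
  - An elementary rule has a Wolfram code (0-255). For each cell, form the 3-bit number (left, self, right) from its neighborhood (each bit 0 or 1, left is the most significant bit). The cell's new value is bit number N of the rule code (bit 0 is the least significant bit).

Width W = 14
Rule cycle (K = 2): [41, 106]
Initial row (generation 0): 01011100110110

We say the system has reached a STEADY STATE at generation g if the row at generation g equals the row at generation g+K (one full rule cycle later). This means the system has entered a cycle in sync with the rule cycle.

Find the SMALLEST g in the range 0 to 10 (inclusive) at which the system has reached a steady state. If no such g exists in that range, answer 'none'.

Gen 0: 01011100110110
Gen 1 (rule 41): 00110000101100
Gen 2 (rule 106): 01110001011100
Gen 3 (rule 41): 01000100110001
Gen 4 (rule 106): 10001001110010
Gen 5 (rule 41): 00100001000000
Gen 6 (rule 106): 01000010000000
Gen 7 (rule 41): 00011000111111
Gen 8 (rule 106): 00111001100001
Gen 9 (rule 41): 10100001001100
Gen 10 (rule 106): 01000010011100
Gen 11 (rule 41): 00011000010001
Gen 12 (rule 106): 00111000100010

Answer: none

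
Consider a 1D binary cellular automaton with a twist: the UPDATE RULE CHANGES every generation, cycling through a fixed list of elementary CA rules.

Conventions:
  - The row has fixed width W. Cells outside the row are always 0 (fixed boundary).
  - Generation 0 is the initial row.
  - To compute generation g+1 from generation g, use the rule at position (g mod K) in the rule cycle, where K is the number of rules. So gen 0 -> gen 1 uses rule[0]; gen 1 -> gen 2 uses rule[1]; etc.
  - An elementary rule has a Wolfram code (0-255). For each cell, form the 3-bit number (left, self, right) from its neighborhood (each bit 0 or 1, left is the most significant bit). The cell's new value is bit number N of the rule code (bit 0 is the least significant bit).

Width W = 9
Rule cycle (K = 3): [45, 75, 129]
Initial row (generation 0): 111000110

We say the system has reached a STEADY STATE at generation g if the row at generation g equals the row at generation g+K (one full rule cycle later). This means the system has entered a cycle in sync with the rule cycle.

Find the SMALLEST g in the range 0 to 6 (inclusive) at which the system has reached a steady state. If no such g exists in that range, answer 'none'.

Answer: 6

Derivation:
Gen 0: 111000110
Gen 1 (rule 45): 100010100
Gen 2 (rule 75): 001100001
Gen 3 (rule 129): 100001100
Gen 4 (rule 45): 101101001
Gen 5 (rule 75): 001100010
Gen 6 (rule 129): 100001000
Gen 7 (rule 45): 101101011
Gen 8 (rule 75): 001100011
Gen 9 (rule 129): 100001000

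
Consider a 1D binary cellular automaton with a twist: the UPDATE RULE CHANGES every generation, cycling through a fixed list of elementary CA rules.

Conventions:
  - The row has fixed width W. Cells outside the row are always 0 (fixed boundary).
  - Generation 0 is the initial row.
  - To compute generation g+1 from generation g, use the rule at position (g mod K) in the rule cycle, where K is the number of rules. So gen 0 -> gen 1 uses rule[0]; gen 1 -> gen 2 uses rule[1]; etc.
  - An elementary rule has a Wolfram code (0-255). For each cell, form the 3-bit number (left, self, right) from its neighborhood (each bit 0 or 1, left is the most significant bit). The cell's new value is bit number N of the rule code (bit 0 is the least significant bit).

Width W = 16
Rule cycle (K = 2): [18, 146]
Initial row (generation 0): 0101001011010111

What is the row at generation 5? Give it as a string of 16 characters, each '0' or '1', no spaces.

Gen 0: 0101001011010111
Gen 1 (rule 18): 1000110000000000
Gen 2 (rule 146): 0101001000000000
Gen 3 (rule 18): 1000110100000000
Gen 4 (rule 146): 0101000010000000
Gen 5 (rule 18): 1000100101000000

Answer: 1000100101000000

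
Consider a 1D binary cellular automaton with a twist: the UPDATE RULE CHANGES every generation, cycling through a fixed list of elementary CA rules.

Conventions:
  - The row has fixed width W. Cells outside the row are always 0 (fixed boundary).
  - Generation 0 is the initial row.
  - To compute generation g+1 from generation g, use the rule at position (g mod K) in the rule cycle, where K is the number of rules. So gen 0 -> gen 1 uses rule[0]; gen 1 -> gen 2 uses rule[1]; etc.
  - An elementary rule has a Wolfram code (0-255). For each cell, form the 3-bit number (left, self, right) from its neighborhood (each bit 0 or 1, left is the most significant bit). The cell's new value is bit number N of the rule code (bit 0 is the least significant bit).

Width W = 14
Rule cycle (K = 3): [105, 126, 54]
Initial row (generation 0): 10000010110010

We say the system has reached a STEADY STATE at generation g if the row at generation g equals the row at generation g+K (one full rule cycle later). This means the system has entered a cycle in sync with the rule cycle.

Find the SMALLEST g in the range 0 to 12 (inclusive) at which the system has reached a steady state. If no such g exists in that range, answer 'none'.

Gen 0: 10000010110010
Gen 1 (rule 105): 00111001110000
Gen 2 (rule 126): 01101111011000
Gen 3 (rule 54): 10010000100100
Gen 4 (rule 105): 00000110000001
Gen 5 (rule 126): 00001111000011
Gen 6 (rule 54): 00010000100100
Gen 7 (rule 105): 11000110000001
Gen 8 (rule 126): 11101111000011
Gen 9 (rule 54): 00010000100100
Gen 10 (rule 105): 11000110000001
Gen 11 (rule 126): 11101111000011
Gen 12 (rule 54): 00010000100100
Gen 13 (rule 105): 11000110000001
Gen 14 (rule 126): 11101111000011
Gen 15 (rule 54): 00010000100100

Answer: 6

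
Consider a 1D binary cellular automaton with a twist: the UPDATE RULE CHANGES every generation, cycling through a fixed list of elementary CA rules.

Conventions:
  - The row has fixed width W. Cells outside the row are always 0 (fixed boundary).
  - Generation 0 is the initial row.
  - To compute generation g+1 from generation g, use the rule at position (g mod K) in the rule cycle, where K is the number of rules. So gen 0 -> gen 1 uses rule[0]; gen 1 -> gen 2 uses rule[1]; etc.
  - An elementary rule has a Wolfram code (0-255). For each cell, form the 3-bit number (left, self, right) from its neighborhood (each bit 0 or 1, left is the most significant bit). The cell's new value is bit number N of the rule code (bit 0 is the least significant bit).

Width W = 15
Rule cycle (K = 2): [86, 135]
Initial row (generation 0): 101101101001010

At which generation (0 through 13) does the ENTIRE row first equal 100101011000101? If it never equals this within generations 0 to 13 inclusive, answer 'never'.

Answer: 5

Derivation:
Gen 0: 101101101001010
Gen 1 (rule 86): 100100101111011
Gen 2 (rule 135): 101101100110000
Gen 3 (rule 86): 100100111011000
Gen 4 (rule 135): 101101010000011
Gen 5 (rule 86): 100101011000101
Gen 6 (rule 135): 101101000011101
Gen 7 (rule 86): 100101100100101
Gen 8 (rule 135): 101100001101101
Gen 9 (rule 86): 100110010100101
Gen 10 (rule 135): 101000110101101
Gen 11 (rule 86): 101101010100101
Gen 12 (rule 135): 100001010101101
Gen 13 (rule 86): 110011010100101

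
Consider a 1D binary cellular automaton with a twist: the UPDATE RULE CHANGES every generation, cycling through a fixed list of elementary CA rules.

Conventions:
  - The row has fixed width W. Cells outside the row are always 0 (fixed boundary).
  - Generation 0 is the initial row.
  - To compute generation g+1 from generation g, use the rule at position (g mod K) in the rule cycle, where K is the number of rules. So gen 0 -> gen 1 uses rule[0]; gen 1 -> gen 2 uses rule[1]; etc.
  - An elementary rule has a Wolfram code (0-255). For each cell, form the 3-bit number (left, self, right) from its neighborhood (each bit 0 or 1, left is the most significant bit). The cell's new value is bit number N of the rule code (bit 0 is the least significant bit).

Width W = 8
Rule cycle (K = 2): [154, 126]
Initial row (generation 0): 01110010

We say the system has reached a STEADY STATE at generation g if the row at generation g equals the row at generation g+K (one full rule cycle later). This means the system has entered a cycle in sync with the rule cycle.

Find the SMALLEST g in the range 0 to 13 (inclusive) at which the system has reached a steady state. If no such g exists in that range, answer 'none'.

Answer: none

Derivation:
Gen 0: 01110010
Gen 1 (rule 154): 11101101
Gen 2 (rule 126): 10111111
Gen 3 (rule 154): 00111110
Gen 4 (rule 126): 01100011
Gen 5 (rule 154): 11010110
Gen 6 (rule 126): 11111111
Gen 7 (rule 154): 11111110
Gen 8 (rule 126): 10000011
Gen 9 (rule 154): 01000110
Gen 10 (rule 126): 11101111
Gen 11 (rule 154): 11001110
Gen 12 (rule 126): 11111011
Gen 13 (rule 154): 11110010
Gen 14 (rule 126): 10011111
Gen 15 (rule 154): 01111110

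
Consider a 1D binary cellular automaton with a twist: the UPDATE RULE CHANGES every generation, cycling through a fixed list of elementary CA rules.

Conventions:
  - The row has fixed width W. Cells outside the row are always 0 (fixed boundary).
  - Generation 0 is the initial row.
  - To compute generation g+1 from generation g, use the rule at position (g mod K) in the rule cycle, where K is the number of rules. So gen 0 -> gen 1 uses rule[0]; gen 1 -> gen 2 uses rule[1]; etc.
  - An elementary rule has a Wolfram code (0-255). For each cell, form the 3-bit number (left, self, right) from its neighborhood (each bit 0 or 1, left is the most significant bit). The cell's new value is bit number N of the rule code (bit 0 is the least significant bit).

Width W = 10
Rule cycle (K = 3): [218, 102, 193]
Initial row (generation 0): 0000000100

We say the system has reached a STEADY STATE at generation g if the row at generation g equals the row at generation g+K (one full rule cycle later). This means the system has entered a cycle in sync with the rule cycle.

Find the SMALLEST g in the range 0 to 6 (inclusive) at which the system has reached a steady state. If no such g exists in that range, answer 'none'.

Answer: none

Derivation:
Gen 0: 0000000100
Gen 1 (rule 218): 0000001010
Gen 2 (rule 102): 0000011110
Gen 3 (rule 193): 1111001110
Gen 4 (rule 218): 1111111111
Gen 5 (rule 102): 0000000001
Gen 6 (rule 193): 1111111100
Gen 7 (rule 218): 1111111110
Gen 8 (rule 102): 0000000010
Gen 9 (rule 193): 1111111000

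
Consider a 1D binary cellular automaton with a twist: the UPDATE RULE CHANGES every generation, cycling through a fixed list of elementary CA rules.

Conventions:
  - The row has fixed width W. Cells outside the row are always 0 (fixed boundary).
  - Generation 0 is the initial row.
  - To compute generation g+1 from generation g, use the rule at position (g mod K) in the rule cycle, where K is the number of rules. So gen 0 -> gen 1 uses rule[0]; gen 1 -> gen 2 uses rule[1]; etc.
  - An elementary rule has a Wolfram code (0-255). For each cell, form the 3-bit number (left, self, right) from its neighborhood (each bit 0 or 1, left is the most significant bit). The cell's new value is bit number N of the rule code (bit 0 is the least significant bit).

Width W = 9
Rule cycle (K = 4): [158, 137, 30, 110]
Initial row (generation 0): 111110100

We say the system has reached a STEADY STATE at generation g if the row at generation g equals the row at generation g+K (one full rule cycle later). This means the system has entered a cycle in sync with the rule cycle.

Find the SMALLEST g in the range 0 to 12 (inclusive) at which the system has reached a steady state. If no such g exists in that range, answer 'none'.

Gen 0: 111110100
Gen 1 (rule 158): 111100110
Gen 2 (rule 137): 111000100
Gen 3 (rule 30): 100101110
Gen 4 (rule 110): 101111010
Gen 5 (rule 158): 101110011
Gen 6 (rule 137): 001100010
Gen 7 (rule 30): 011010111
Gen 8 (rule 110): 111111101
Gen 9 (rule 158): 111111001
Gen 10 (rule 137): 111110000
Gen 11 (rule 30): 100001000
Gen 12 (rule 110): 100011000
Gen 13 (rule 158): 110110100
Gen 14 (rule 137): 100100001
Gen 15 (rule 30): 111110011
Gen 16 (rule 110): 100010111

Answer: none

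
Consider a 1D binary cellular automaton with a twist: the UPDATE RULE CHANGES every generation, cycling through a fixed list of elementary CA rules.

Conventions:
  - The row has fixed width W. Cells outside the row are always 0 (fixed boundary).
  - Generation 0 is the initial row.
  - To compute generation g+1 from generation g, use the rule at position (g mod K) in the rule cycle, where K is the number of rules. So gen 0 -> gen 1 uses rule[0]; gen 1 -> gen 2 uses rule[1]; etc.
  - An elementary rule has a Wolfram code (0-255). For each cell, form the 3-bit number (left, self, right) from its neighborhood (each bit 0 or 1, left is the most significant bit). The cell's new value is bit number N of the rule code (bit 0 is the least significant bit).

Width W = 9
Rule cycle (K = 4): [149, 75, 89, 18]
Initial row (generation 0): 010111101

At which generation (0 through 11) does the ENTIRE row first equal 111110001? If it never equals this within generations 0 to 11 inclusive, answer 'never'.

Answer: 5

Derivation:
Gen 0: 010111101
Gen 1 (rule 149): 010011001
Gen 2 (rule 75): 100111010
Gen 3 (rule 89): 010101001
Gen 4 (rule 18): 100000110
Gen 5 (rule 149): 111110001
Gen 6 (rule 75): 100010110
Gen 7 (rule 89): 011000111
Gen 8 (rule 18): 100101000
Gen 9 (rule 149): 110101111
Gen 10 (rule 75): 110001001
Gen 11 (rule 89): 111100100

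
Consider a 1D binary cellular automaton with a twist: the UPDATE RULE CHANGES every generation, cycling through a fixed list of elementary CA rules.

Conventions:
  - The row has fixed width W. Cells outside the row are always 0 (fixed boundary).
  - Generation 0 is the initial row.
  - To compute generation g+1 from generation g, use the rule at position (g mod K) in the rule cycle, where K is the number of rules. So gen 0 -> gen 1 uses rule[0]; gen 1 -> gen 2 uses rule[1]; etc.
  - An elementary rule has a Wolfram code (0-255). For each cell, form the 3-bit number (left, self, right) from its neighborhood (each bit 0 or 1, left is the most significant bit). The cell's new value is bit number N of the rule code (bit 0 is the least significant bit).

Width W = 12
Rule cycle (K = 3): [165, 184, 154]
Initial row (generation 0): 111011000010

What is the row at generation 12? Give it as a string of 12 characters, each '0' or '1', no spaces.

Gen 0: 111011000010
Gen 1 (rule 165): 010100011010
Gen 2 (rule 184): 001010010101
Gen 3 (rule 154): 010001100000
Gen 4 (rule 165): 010100001111
Gen 5 (rule 184): 001010001110
Gen 6 (rule 154): 010001011101
Gen 7 (rule 165): 010101101011
Gen 8 (rule 184): 001011010110
Gen 9 (rule 154): 010010000101
Gen 10 (rule 165): 010010110111
Gen 11 (rule 184): 001001101110
Gen 12 (rule 154): 010111001101

Answer: 010111001101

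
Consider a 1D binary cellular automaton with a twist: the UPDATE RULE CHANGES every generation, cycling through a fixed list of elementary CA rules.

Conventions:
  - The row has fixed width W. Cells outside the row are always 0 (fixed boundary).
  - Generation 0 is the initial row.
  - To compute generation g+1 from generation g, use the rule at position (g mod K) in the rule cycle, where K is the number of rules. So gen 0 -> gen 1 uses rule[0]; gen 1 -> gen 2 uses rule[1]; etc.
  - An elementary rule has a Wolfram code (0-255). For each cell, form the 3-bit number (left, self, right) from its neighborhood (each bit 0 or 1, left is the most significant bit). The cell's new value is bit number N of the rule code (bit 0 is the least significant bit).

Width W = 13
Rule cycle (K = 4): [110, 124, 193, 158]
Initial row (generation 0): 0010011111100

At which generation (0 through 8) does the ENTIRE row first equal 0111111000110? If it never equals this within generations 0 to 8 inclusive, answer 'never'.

Gen 0: 0010011111100
Gen 1 (rule 110): 0110110000100
Gen 2 (rule 124): 0111111000110
Gen 3 (rule 193): 0011111010010
Gen 4 (rule 158): 0111110011111
Gen 5 (rule 110): 1100010110001
Gen 6 (rule 124): 1110011111001
Gen 7 (rule 193): 0110001111000
Gen 8 (rule 158): 1101011110100

Answer: 2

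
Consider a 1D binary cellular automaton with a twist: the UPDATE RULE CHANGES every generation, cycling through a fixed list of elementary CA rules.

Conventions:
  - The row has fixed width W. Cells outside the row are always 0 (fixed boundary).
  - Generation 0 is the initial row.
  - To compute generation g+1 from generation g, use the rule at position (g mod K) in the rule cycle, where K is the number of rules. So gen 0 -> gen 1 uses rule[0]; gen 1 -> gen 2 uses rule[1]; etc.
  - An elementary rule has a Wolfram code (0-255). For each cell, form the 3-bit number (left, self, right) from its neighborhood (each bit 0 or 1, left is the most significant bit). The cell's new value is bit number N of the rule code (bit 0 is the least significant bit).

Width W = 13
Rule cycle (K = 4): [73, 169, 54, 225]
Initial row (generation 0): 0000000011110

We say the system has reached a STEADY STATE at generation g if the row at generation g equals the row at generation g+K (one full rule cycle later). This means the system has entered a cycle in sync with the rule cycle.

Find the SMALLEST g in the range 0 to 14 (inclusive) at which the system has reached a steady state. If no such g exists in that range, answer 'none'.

Gen 0: 0000000011110
Gen 1 (rule 73): 1111111010010
Gen 2 (rule 169): 1111110100000
Gen 3 (rule 54): 0000001110000
Gen 4 (rule 225): 1111100110111
Gen 5 (rule 73): 1000100110101
Gen 6 (rule 169): 0010000101010
Gen 7 (rule 54): 0111001111111
Gen 8 (rule 225): 0011000111111
Gen 9 (rule 73): 1011010100001
Gen 10 (rule 169): 0110101001100
Gen 11 (rule 54): 1001111110010
Gen 12 (rule 225): 0000111110000
Gen 13 (rule 73): 1110100010111
Gen 14 (rule 169): 1101001001110
Gen 15 (rule 54): 0011111110001
Gen 16 (rule 225): 1001111110100
Gen 17 (rule 73): 0001000010001
Gen 18 (rule 169): 1100011000100

Answer: none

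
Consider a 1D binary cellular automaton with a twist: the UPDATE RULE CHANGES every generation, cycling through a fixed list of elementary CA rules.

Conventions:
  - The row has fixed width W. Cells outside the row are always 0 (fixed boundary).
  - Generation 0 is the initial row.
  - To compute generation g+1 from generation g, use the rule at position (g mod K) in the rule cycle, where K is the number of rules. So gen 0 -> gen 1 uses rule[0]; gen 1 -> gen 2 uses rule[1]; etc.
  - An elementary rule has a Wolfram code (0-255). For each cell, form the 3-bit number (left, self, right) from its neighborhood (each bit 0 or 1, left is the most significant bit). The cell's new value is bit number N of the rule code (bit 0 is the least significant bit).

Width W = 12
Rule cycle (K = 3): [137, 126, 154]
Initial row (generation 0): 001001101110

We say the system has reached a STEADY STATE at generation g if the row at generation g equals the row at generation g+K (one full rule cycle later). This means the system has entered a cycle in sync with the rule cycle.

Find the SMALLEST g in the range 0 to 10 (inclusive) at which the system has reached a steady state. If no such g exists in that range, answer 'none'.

Gen 0: 001001101110
Gen 1 (rule 137): 100001001100
Gen 2 (rule 126): 110011111110
Gen 3 (rule 154): 101111111101
Gen 4 (rule 137): 001111111000
Gen 5 (rule 126): 011000001100
Gen 6 (rule 154): 110100011010
Gen 7 (rule 137): 100001010000
Gen 8 (rule 126): 110011111000
Gen 9 (rule 154): 101111110100
Gen 10 (rule 137): 001111100001
Gen 11 (rule 126): 011000110011
Gen 12 (rule 154): 110101101110
Gen 13 (rule 137): 100001001100

Answer: none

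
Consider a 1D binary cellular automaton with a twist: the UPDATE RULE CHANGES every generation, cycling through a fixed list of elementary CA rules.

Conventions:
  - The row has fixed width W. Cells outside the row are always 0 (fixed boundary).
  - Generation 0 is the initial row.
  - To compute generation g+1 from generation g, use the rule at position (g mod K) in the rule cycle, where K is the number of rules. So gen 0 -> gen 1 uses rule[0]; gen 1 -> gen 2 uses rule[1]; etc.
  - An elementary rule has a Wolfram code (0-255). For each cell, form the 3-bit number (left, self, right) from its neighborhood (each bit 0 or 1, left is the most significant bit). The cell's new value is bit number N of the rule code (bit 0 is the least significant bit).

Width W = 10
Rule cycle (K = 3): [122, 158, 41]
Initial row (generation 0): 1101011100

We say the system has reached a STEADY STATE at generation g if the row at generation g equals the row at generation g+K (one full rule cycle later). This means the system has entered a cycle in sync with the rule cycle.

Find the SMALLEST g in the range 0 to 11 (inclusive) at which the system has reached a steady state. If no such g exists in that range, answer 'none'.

Answer: 7

Derivation:
Gen 0: 1101011100
Gen 1 (rule 122): 1110110110
Gen 2 (rule 158): 1100100101
Gen 3 (rule 41): 1000000010
Gen 4 (rule 122): 0100000101
Gen 5 (rule 158): 1110001101
Gen 6 (rule 41): 1000101010
Gen 7 (rule 122): 0101010101
Gen 8 (rule 158): 1101010101
Gen 9 (rule 41): 1010101010
Gen 10 (rule 122): 0101010101
Gen 11 (rule 158): 1101010101
Gen 12 (rule 41): 1010101010
Gen 13 (rule 122): 0101010101
Gen 14 (rule 158): 1101010101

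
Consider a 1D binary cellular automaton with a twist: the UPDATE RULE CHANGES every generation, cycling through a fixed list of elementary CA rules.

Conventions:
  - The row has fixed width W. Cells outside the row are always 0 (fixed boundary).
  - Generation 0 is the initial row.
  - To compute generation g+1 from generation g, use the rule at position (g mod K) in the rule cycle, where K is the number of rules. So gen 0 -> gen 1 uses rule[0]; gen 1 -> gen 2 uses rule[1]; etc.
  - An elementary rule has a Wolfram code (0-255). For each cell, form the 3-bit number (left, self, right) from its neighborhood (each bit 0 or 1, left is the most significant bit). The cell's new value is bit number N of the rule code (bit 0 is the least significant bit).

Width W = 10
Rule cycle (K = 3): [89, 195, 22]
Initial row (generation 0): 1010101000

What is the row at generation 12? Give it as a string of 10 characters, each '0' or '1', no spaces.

Answer: 1000000000

Derivation:
Gen 0: 1010101000
Gen 1 (rule 89): 0000000111
Gen 2 (rule 195): 1111111011
Gen 3 (rule 22): 0000000000
Gen 4 (rule 89): 1111111111
Gen 5 (rule 195): 0111111111
Gen 6 (rule 22): 1000000000
Gen 7 (rule 89): 0111111111
Gen 8 (rule 195): 1011111111
Gen 9 (rule 22): 1000000000
Gen 10 (rule 89): 0111111111
Gen 11 (rule 195): 1011111111
Gen 12 (rule 22): 1000000000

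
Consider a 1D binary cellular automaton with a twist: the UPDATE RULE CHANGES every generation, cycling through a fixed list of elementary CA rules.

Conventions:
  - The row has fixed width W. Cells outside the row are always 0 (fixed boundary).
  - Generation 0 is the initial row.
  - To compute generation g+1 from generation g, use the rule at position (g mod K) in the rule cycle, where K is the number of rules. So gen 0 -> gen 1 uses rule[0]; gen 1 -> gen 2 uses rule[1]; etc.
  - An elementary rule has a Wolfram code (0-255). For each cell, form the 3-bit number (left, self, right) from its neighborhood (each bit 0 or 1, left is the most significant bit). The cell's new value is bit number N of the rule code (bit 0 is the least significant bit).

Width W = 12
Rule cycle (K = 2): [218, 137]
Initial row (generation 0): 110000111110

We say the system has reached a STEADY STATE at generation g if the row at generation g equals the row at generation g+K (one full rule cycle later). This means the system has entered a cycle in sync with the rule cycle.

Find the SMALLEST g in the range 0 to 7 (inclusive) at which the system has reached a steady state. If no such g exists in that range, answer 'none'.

Gen 0: 110000111110
Gen 1 (rule 218): 111001111111
Gen 2 (rule 137): 110001111110
Gen 3 (rule 218): 111011111111
Gen 4 (rule 137): 110011111110
Gen 5 (rule 218): 111111111111
Gen 6 (rule 137): 111111111110
Gen 7 (rule 218): 111111111111
Gen 8 (rule 137): 111111111110
Gen 9 (rule 218): 111111111111

Answer: 5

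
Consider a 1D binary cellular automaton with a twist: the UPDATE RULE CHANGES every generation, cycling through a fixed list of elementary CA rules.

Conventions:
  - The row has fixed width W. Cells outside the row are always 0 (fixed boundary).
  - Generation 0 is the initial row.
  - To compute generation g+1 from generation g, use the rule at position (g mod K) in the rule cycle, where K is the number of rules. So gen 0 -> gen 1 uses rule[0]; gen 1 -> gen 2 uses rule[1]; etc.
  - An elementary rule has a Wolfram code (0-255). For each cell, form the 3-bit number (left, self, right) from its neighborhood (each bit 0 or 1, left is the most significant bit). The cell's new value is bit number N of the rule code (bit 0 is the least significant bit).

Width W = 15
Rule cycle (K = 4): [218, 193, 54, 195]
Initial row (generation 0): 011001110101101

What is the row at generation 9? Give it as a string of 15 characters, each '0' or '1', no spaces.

Answer: 011111110001111

Derivation:
Gen 0: 011001110101101
Gen 1 (rule 218): 111111110001100
Gen 2 (rule 193): 011111110100101
Gen 3 (rule 54): 100000001111111
Gen 4 (rule 195): 001111110111111
Gen 5 (rule 218): 011111110111111
Gen 6 (rule 193): 001111110011111
Gen 7 (rule 54): 010000001100000
Gen 8 (rule 195): 100111110101111
Gen 9 (rule 218): 011111110001111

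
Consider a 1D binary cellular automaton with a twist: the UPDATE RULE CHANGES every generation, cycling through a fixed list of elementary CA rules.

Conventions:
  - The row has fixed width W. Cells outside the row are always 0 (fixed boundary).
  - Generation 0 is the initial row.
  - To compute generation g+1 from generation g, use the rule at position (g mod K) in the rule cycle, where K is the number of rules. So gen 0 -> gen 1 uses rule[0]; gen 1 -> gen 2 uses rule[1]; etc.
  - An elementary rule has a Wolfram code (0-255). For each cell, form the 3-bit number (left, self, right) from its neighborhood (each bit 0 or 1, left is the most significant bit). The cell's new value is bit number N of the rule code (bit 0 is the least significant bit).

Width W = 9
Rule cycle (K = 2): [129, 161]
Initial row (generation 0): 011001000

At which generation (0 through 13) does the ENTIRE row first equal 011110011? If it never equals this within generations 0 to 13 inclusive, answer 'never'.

Answer: 3

Derivation:
Gen 0: 011001000
Gen 1 (rule 129): 000000011
Gen 2 (rule 161): 111111000
Gen 3 (rule 129): 011110011
Gen 4 (rule 161): 001100000
Gen 5 (rule 129): 100001111
Gen 6 (rule 161): 001100110
Gen 7 (rule 129): 100000000
Gen 8 (rule 161): 001111111
Gen 9 (rule 129): 100111110
Gen 10 (rule 161): 000011100
Gen 11 (rule 129): 111001001
Gen 12 (rule 161): 010000000
Gen 13 (rule 129): 000111111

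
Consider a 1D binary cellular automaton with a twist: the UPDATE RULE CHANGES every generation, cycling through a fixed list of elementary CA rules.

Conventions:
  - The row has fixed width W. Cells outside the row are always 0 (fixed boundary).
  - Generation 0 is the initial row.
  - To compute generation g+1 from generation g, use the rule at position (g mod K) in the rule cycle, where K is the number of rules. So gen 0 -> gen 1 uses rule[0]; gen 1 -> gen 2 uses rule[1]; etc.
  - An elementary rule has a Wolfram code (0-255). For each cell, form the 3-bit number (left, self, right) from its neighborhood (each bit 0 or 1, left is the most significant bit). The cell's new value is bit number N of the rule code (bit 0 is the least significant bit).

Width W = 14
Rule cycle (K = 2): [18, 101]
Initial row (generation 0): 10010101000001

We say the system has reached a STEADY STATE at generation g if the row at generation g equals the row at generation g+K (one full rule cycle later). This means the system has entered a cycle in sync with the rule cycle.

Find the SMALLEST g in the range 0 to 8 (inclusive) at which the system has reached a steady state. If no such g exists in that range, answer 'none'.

Gen 0: 10010101000001
Gen 1 (rule 18): 01100000100010
Gen 2 (rule 101): 00101110101010
Gen 3 (rule 18): 01000000000001
Gen 4 (rule 101): 01011111111101
Gen 5 (rule 18): 10000000000000
Gen 6 (rule 101): 10111111111111
Gen 7 (rule 18): 00000000000000
Gen 8 (rule 101): 11111111111111
Gen 9 (rule 18): 00000000000000
Gen 10 (rule 101): 11111111111111

Answer: 7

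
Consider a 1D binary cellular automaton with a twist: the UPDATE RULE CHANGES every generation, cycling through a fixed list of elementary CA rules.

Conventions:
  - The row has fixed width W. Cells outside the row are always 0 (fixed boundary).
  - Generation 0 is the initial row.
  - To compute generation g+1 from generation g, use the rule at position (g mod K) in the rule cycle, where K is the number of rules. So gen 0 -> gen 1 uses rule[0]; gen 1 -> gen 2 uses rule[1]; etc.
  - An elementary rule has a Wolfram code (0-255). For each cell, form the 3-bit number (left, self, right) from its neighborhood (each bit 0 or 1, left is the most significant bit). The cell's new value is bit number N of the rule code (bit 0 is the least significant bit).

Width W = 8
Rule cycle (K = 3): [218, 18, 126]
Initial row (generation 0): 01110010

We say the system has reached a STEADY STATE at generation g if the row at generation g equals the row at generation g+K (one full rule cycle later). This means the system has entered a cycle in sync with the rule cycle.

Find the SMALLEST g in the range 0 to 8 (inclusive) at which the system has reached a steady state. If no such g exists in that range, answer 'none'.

Answer: 2

Derivation:
Gen 0: 01110010
Gen 1 (rule 218): 11111101
Gen 2 (rule 18): 00000000
Gen 3 (rule 126): 00000000
Gen 4 (rule 218): 00000000
Gen 5 (rule 18): 00000000
Gen 6 (rule 126): 00000000
Gen 7 (rule 218): 00000000
Gen 8 (rule 18): 00000000
Gen 9 (rule 126): 00000000
Gen 10 (rule 218): 00000000
Gen 11 (rule 18): 00000000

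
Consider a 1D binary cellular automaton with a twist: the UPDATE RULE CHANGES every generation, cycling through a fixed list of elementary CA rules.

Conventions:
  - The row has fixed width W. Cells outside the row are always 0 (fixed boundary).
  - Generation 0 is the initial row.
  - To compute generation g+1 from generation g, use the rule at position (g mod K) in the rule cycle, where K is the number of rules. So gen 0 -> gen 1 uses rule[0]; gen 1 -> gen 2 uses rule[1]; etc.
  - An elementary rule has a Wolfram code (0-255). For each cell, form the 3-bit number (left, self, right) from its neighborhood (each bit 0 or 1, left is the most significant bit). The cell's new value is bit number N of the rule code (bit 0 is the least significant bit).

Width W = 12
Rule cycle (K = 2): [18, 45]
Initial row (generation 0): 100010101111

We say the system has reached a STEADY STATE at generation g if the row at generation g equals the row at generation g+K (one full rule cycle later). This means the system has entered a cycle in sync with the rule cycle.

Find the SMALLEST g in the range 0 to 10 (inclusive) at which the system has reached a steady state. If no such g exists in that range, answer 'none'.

Answer: 5

Derivation:
Gen 0: 100010101111
Gen 1 (rule 18): 010100000000
Gen 2 (rule 45): 011101111111
Gen 3 (rule 18): 100000000000
Gen 4 (rule 45): 101111111111
Gen 5 (rule 18): 000000000000
Gen 6 (rule 45): 111111111111
Gen 7 (rule 18): 000000000000
Gen 8 (rule 45): 111111111111
Gen 9 (rule 18): 000000000000
Gen 10 (rule 45): 111111111111
Gen 11 (rule 18): 000000000000
Gen 12 (rule 45): 111111111111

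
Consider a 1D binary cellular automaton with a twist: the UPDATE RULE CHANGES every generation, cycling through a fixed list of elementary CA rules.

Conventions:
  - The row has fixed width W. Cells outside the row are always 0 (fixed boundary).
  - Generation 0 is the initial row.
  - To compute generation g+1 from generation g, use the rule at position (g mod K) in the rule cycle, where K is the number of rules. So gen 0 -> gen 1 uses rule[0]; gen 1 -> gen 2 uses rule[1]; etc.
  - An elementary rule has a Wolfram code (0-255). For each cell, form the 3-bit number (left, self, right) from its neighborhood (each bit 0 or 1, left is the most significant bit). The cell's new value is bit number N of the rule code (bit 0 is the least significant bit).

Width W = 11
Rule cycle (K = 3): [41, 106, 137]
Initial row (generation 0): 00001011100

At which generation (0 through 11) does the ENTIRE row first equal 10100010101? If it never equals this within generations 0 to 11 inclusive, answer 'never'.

Gen 0: 00001011100
Gen 1 (rule 41): 11100110001
Gen 2 (rule 106): 10101110010
Gen 3 (rule 137): 00001100000
Gen 4 (rule 41): 11101001111
Gen 5 (rule 106): 10110011001
Gen 6 (rule 137): 00100010000
Gen 7 (rule 41): 10001000111
Gen 8 (rule 106): 00010001101
Gen 9 (rule 137): 11000101000
Gen 10 (rule 41): 10010010011
Gen 11 (rule 106): 00100100111

Answer: never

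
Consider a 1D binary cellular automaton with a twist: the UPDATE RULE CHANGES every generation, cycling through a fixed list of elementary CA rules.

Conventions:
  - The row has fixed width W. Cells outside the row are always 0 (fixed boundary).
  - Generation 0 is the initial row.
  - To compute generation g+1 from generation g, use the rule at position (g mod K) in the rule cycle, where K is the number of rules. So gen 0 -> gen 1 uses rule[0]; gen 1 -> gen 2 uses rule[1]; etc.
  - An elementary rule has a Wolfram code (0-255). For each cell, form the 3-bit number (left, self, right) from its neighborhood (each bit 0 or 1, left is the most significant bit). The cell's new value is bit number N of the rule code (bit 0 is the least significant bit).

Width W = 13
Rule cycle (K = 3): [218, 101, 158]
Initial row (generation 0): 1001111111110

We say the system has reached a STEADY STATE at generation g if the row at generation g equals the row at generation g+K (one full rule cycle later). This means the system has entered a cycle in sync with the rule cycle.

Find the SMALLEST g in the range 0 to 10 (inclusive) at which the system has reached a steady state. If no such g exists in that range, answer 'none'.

Gen 0: 1001111111110
Gen 1 (rule 218): 0111111111111
Gen 2 (rule 101): 0000000000001
Gen 3 (rule 158): 0000000000011
Gen 4 (rule 218): 0000000000111
Gen 5 (rule 101): 1111111110001
Gen 6 (rule 158): 1111111101011
Gen 7 (rule 218): 1111111100011
Gen 8 (rule 101): 0000000101001
Gen 9 (rule 158): 0000001101111
Gen 10 (rule 218): 0000011101111
Gen 11 (rule 101): 1111000110001
Gen 12 (rule 158): 1110101101011
Gen 13 (rule 218): 1110001100011

Answer: none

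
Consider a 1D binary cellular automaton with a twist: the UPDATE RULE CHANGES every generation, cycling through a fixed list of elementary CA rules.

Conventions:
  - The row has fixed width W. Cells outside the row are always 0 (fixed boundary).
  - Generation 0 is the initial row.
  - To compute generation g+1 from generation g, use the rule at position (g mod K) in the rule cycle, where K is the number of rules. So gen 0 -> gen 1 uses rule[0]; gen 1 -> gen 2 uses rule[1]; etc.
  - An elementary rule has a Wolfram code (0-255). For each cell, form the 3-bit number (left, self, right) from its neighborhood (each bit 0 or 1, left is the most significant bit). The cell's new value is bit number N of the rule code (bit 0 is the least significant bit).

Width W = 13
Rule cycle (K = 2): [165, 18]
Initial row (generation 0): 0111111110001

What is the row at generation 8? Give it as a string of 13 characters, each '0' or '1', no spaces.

Gen 0: 0111111110001
Gen 1 (rule 165): 0011111100101
Gen 2 (rule 18): 0100000011000
Gen 3 (rule 165): 0101111000011
Gen 4 (rule 18): 1000000100100
Gen 5 (rule 165): 1011110100101
Gen 6 (rule 18): 0000000011000
Gen 7 (rule 165): 1111111000011
Gen 8 (rule 18): 0000000100100

Answer: 0000000100100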